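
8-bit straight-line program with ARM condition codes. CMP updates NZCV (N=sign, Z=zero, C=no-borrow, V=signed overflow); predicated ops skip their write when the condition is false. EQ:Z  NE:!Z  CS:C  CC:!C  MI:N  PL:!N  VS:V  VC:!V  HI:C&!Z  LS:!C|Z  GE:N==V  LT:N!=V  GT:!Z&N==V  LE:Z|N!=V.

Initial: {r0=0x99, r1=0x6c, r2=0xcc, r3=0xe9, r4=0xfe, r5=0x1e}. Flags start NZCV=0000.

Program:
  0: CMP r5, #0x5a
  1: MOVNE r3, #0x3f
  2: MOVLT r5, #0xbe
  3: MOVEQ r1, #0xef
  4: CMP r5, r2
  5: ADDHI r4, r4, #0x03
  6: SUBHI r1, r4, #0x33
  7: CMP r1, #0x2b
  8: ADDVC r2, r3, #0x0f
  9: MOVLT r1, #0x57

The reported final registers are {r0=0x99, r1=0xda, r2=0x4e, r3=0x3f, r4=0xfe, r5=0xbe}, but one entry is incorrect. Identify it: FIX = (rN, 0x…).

[0] flags=1000 → (cmp)
[1] flags=1000 NE?T → r3=0x3f
[2] flags=1000 LT?T → r5=0xbe
[3] flags=1000 EQ?F → skip
[4] flags=1000 → (cmp)
[5] flags=1000 HI?F → skip
[6] flags=1000 HI?F → skip
[7] flags=0010 → (cmp)
[8] flags=0010 VC?T → r2=0x4e
[9] flags=0010 LT?F → skip

FIX = (r1, 0x6c)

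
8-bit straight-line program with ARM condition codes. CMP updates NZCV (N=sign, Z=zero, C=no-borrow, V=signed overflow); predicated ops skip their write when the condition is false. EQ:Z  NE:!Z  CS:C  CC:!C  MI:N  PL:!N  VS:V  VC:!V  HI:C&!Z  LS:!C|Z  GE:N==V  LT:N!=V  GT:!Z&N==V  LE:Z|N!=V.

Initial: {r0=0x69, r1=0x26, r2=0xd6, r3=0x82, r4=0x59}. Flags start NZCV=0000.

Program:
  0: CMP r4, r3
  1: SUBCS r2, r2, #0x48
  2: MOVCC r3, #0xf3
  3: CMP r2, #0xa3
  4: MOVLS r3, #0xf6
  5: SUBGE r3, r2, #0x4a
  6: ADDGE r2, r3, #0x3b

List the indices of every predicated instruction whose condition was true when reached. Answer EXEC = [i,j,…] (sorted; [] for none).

[0] flags=1001 → (cmp)
[1] flags=1001 CS?F → skip
[2] flags=1001 CC?T → r3=0xf3
[3] flags=0010 → (cmp)
[4] flags=0010 LS?F → skip
[5] flags=0010 GE?T → r3=0x8c
[6] flags=0010 GE?T → r2=0xc7

EXEC = [2,5,6]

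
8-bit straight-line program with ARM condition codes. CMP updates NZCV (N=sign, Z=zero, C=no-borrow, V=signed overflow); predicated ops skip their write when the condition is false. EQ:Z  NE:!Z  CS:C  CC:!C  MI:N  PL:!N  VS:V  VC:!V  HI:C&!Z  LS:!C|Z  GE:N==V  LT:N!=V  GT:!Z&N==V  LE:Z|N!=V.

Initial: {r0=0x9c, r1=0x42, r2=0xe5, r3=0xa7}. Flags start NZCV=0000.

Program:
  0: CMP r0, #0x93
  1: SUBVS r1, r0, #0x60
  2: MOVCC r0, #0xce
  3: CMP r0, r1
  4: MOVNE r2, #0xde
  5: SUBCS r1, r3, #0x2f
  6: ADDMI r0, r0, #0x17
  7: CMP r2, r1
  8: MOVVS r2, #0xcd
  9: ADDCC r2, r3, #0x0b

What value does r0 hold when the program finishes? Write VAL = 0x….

VAL = 0x9c

0: ✓ CMP  NZCV=0010
1: · SUBVS
2: · MOVCC
3: ✓ CMP  NZCV=0011
4: ✓ MOVNE  r2←0xde
5: ✓ SUBCS  r1←0x78
6: · ADDMI
7: ✓ CMP  NZCV=0011
8: ✓ MOVVS  r2←0xcd
9: · ADDCC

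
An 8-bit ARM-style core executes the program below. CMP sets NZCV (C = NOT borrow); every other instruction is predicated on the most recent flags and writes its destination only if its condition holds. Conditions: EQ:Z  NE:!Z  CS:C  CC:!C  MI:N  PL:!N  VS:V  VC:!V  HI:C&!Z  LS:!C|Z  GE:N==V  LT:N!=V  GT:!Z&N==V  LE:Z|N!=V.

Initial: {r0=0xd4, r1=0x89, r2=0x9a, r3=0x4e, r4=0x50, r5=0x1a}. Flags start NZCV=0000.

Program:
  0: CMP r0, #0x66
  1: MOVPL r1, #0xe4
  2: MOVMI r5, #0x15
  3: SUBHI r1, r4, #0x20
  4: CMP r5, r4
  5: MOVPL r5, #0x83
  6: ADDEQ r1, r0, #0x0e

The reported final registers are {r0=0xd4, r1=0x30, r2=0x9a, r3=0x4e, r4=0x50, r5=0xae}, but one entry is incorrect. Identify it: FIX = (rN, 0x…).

FIX = (r5, 0x1a)

0: ✓ CMP  NZCV=0011
1: ✓ MOVPL  r1←0xe4
2: · MOVMI
3: ✓ SUBHI  r1←0x30
4: ✓ CMP  NZCV=1000
5: · MOVPL
6: · ADDEQ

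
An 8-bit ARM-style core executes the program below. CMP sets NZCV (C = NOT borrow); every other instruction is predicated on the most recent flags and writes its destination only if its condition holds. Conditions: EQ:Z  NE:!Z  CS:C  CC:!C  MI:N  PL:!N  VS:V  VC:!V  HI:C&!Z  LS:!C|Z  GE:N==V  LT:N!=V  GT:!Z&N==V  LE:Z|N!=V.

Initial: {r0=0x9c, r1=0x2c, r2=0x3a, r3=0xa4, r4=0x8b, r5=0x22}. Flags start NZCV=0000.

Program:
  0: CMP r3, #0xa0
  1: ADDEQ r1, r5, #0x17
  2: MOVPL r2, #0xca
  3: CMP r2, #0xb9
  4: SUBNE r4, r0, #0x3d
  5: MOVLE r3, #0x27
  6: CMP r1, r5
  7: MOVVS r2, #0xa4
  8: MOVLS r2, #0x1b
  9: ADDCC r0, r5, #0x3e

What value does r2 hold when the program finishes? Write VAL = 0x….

[0] flags=0010 → (cmp)
[1] flags=0010 EQ?F → skip
[2] flags=0010 PL?T → r2=0xca
[3] flags=0010 → (cmp)
[4] flags=0010 NE?T → r4=0x5f
[5] flags=0010 LE?F → skip
[6] flags=0010 → (cmp)
[7] flags=0010 VS?F → skip
[8] flags=0010 LS?F → skip
[9] flags=0010 CC?F → skip

VAL = 0xca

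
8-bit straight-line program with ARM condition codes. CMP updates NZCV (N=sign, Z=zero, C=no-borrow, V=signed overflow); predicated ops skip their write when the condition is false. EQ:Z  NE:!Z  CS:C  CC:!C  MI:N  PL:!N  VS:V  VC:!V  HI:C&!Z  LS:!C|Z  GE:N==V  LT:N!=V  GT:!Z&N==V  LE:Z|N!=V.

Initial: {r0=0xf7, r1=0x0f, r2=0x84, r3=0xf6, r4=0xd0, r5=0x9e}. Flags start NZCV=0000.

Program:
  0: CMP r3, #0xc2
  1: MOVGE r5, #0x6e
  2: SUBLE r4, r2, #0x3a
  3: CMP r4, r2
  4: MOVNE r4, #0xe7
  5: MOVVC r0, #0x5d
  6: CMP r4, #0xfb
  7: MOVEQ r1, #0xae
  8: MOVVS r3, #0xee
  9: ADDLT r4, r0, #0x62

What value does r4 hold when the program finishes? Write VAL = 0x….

0: ✓ CMP  NZCV=0010
1: ✓ MOVGE  r5←0x6e
2: · SUBLE
3: ✓ CMP  NZCV=0010
4: ✓ MOVNE  r4←0xe7
5: ✓ MOVVC  r0←0x5d
6: ✓ CMP  NZCV=1000
7: · MOVEQ
8: · MOVVS
9: ✓ ADDLT  r4←0xbf

VAL = 0xbf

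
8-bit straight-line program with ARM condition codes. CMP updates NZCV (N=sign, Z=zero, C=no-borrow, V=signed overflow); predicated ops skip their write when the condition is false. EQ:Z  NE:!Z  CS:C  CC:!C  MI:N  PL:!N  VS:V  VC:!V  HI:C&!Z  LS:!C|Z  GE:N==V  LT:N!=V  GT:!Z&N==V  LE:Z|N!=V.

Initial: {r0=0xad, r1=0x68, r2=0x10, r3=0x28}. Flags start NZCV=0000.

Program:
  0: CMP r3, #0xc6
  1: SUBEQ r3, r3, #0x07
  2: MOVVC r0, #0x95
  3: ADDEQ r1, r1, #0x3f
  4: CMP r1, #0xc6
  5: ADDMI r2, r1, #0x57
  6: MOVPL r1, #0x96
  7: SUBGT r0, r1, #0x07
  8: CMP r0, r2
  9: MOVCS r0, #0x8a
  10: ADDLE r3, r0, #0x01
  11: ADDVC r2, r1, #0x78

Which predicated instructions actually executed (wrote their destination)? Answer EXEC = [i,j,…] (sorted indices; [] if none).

EXEC = [2,5,7]

[0] flags=0000 → (cmp)
[1] flags=0000 EQ?F → skip
[2] flags=0000 VC?T → r0=0x95
[3] flags=0000 EQ?F → skip
[4] flags=1001 → (cmp)
[5] flags=1001 MI?T → r2=0xbf
[6] flags=1001 PL?F → skip
[7] flags=1001 GT?T → r0=0x61
[8] flags=1001 → (cmp)
[9] flags=1001 CS?F → skip
[10] flags=1001 LE?F → skip
[11] flags=1001 VC?F → skip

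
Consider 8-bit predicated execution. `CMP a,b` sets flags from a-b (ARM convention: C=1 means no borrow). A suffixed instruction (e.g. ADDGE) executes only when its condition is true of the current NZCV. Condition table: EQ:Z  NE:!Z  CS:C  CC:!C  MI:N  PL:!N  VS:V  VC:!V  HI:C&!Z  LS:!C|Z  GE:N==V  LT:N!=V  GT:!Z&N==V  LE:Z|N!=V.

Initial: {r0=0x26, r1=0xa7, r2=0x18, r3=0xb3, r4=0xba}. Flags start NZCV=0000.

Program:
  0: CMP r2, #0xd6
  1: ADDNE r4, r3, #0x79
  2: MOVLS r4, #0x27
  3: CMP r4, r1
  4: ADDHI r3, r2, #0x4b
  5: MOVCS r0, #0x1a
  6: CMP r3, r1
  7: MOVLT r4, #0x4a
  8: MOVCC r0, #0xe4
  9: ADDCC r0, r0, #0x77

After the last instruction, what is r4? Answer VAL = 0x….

[0] flags=0000 → (cmp)
[1] flags=0000 NE?T → r4=0x2c
[2] flags=0000 LS?T → r4=0x27
[3] flags=1001 → (cmp)
[4] flags=1001 HI?F → skip
[5] flags=1001 CS?F → skip
[6] flags=0010 → (cmp)
[7] flags=0010 LT?F → skip
[8] flags=0010 CC?F → skip
[9] flags=0010 CC?F → skip

VAL = 0x27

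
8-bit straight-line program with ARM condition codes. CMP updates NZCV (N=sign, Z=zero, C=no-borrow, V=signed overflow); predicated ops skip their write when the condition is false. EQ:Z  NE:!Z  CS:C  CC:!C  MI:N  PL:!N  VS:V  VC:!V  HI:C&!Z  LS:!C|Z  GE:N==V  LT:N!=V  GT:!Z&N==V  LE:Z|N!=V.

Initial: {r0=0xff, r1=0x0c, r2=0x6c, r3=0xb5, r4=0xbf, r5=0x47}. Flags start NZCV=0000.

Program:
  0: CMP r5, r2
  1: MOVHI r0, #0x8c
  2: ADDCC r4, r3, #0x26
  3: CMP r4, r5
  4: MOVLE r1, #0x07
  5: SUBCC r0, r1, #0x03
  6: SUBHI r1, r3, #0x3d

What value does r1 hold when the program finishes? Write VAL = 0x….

VAL = 0x78

[0] flags=1000 → (cmp)
[1] flags=1000 HI?F → skip
[2] flags=1000 CC?T → r4=0xdb
[3] flags=1010 → (cmp)
[4] flags=1010 LE?T → r1=0x07
[5] flags=1010 CC?F → skip
[6] flags=1010 HI?T → r1=0x78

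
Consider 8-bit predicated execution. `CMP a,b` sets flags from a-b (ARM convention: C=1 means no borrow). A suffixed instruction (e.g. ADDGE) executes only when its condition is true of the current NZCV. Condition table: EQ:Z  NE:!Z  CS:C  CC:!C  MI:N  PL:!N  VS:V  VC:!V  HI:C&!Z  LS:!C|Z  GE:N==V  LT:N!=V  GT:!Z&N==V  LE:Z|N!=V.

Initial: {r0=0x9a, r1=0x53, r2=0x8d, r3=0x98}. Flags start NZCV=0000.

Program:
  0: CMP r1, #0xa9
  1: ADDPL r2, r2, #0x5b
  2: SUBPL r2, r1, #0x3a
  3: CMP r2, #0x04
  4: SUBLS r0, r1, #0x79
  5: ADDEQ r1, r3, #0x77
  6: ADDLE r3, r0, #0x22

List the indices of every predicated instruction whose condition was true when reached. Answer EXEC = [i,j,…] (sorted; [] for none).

0: ✓ CMP  NZCV=1001
1: · ADDPL
2: · SUBPL
3: ✓ CMP  NZCV=1010
4: · SUBLS
5: · ADDEQ
6: ✓ ADDLE  r3←0xbc

EXEC = [6]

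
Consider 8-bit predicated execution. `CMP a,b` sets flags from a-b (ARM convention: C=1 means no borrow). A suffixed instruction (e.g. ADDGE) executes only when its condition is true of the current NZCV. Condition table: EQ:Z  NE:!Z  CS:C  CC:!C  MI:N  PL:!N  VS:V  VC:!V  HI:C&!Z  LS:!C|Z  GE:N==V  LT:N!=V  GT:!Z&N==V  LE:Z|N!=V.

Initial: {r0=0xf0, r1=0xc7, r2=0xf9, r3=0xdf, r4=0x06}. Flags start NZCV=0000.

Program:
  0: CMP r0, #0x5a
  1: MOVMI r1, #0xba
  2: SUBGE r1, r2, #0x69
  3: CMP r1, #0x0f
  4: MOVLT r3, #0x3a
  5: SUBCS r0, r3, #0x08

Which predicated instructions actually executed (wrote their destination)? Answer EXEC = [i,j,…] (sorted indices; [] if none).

EXEC = [1,4,5]

[0] flags=1010 → (cmp)
[1] flags=1010 MI?T → r1=0xba
[2] flags=1010 GE?F → skip
[3] flags=1010 → (cmp)
[4] flags=1010 LT?T → r3=0x3a
[5] flags=1010 CS?T → r0=0x32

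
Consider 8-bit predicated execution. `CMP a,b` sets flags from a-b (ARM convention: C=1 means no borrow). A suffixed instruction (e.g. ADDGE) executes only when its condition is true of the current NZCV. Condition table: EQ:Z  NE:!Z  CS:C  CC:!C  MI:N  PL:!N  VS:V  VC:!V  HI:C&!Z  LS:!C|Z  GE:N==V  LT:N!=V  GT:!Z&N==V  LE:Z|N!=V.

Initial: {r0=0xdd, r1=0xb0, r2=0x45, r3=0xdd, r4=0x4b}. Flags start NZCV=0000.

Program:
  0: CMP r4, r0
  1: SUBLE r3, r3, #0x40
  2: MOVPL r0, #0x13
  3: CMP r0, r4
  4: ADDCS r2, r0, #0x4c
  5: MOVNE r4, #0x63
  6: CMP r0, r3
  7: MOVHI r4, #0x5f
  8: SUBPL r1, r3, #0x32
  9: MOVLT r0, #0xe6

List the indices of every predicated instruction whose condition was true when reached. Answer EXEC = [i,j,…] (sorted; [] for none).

EXEC = [2,5,8]

0: ✓ CMP  NZCV=0000
1: · SUBLE
2: ✓ MOVPL  r0←0x13
3: ✓ CMP  NZCV=1000
4: · ADDCS
5: ✓ MOVNE  r4←0x63
6: ✓ CMP  NZCV=0000
7: · MOVHI
8: ✓ SUBPL  r1←0xab
9: · MOVLT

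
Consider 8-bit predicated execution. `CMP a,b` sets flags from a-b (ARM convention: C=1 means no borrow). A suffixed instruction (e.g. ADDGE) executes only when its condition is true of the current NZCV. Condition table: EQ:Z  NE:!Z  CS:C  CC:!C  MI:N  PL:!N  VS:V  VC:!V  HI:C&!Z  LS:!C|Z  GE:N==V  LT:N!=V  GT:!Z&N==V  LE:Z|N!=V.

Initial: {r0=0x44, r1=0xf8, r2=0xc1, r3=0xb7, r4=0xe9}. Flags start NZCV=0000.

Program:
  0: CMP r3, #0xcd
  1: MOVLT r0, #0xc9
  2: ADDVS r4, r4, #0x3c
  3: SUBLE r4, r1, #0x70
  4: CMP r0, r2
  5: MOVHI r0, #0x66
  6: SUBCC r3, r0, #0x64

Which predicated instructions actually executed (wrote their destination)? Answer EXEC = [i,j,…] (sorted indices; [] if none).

EXEC = [1,3,5]

[0] flags=1000 → (cmp)
[1] flags=1000 LT?T → r0=0xc9
[2] flags=1000 VS?F → skip
[3] flags=1000 LE?T → r4=0x88
[4] flags=0010 → (cmp)
[5] flags=0010 HI?T → r0=0x66
[6] flags=0010 CC?F → skip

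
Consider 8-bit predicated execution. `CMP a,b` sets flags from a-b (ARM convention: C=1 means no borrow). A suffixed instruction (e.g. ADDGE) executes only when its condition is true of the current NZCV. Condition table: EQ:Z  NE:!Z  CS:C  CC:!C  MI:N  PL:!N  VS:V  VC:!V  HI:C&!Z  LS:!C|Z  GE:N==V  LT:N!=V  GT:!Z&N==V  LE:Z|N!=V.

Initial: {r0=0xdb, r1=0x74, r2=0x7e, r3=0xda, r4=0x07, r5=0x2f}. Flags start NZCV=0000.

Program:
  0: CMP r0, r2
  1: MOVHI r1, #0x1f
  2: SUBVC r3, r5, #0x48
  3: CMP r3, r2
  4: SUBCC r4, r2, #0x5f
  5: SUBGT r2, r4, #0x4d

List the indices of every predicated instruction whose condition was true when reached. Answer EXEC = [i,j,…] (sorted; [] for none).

EXEC = [1]

[0] flags=0011 → (cmp)
[1] flags=0011 HI?T → r1=0x1f
[2] flags=0011 VC?F → skip
[3] flags=0011 → (cmp)
[4] flags=0011 CC?F → skip
[5] flags=0011 GT?F → skip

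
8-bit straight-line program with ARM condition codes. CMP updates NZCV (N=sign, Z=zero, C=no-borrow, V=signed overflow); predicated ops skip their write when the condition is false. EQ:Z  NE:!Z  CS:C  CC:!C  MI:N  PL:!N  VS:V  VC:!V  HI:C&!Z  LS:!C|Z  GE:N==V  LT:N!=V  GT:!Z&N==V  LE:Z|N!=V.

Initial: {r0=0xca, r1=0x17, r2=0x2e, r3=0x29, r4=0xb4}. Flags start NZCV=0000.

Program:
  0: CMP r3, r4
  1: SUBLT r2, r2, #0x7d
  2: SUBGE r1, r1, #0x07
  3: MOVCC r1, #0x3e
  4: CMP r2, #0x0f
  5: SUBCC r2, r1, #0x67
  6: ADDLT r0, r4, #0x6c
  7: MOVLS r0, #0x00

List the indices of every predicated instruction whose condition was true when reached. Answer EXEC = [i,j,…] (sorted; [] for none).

0: ✓ CMP  NZCV=0000
1: · SUBLT
2: ✓ SUBGE  r1←0x10
3: ✓ MOVCC  r1←0x3e
4: ✓ CMP  NZCV=0010
5: · SUBCC
6: · ADDLT
7: · MOVLS

EXEC = [2,3]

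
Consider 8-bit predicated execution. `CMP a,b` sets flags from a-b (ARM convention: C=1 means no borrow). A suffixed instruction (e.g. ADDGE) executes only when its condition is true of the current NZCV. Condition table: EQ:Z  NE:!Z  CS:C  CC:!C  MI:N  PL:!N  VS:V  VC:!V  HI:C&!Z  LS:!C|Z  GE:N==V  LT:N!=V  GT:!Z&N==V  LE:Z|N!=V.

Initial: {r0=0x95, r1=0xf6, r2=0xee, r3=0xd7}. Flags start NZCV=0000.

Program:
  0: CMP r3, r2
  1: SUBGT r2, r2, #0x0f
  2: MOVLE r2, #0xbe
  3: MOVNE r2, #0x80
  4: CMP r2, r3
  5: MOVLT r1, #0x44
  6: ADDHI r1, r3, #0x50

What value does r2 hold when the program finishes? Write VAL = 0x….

VAL = 0x80

[0] flags=1000 → (cmp)
[1] flags=1000 GT?F → skip
[2] flags=1000 LE?T → r2=0xbe
[3] flags=1000 NE?T → r2=0x80
[4] flags=1000 → (cmp)
[5] flags=1000 LT?T → r1=0x44
[6] flags=1000 HI?F → skip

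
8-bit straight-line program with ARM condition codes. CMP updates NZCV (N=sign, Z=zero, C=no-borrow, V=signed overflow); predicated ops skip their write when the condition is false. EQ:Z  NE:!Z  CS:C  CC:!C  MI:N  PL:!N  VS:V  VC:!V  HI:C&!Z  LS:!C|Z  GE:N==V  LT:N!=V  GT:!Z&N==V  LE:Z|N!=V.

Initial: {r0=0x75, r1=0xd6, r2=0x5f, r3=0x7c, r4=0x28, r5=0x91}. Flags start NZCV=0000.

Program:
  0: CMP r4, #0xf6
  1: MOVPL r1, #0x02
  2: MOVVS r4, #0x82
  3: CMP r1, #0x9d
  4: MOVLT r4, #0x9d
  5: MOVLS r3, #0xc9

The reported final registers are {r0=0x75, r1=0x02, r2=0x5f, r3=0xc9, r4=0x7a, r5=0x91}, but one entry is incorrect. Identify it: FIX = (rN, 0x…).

0: ✓ CMP  NZCV=0000
1: ✓ MOVPL  r1←0x02
2: · MOVVS
3: ✓ CMP  NZCV=0000
4: · MOVLT
5: ✓ MOVLS  r3←0xc9

FIX = (r4, 0x28)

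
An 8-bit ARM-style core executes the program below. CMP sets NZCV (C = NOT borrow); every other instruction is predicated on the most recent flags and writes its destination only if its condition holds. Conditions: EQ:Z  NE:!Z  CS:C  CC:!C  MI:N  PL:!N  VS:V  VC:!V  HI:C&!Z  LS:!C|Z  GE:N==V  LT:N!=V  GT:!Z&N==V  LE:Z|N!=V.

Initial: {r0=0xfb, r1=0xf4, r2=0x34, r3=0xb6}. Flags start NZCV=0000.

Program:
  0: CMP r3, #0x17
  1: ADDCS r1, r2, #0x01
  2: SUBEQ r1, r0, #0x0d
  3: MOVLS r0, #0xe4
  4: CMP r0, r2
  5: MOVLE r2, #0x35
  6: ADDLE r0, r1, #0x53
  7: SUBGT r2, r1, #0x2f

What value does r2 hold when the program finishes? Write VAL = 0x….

VAL = 0x35

0: ✓ CMP  NZCV=1010
1: ✓ ADDCS  r1←0x35
2: · SUBEQ
3: · MOVLS
4: ✓ CMP  NZCV=1010
5: ✓ MOVLE  r2←0x35
6: ✓ ADDLE  r0←0x88
7: · SUBGT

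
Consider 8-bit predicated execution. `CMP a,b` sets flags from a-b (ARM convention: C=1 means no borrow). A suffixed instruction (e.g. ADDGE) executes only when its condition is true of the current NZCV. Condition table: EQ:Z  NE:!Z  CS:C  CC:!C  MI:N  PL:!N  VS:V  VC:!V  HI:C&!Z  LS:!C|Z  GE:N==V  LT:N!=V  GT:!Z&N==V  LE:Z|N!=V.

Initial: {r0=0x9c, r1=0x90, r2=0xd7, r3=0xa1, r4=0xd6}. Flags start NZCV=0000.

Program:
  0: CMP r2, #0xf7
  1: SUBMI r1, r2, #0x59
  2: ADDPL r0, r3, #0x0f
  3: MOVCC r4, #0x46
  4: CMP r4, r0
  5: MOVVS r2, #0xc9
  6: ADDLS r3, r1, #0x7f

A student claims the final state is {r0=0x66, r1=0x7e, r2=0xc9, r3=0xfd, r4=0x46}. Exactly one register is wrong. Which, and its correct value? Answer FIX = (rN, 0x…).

FIX = (r0, 0x9c)

[0] flags=1000 → (cmp)
[1] flags=1000 MI?T → r1=0x7e
[2] flags=1000 PL?F → skip
[3] flags=1000 CC?T → r4=0x46
[4] flags=1001 → (cmp)
[5] flags=1001 VS?T → r2=0xc9
[6] flags=1001 LS?T → r3=0xfd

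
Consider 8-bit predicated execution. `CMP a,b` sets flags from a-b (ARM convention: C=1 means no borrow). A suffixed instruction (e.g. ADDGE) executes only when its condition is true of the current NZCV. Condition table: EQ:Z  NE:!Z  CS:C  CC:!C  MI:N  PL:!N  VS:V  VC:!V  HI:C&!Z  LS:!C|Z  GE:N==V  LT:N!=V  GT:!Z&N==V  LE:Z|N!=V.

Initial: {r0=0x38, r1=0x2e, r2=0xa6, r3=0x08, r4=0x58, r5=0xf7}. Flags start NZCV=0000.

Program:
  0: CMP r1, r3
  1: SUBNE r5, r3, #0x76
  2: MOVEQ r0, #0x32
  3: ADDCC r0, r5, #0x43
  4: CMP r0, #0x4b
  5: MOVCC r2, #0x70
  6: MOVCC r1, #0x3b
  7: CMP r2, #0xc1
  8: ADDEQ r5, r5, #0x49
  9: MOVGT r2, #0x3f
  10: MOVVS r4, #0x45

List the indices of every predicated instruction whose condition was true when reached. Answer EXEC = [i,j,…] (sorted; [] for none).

EXEC = [1,5,6,9,10]

0: ✓ CMP  NZCV=0010
1: ✓ SUBNE  r5←0x92
2: · MOVEQ
3: · ADDCC
4: ✓ CMP  NZCV=1000
5: ✓ MOVCC  r2←0x70
6: ✓ MOVCC  r1←0x3b
7: ✓ CMP  NZCV=1001
8: · ADDEQ
9: ✓ MOVGT  r2←0x3f
10: ✓ MOVVS  r4←0x45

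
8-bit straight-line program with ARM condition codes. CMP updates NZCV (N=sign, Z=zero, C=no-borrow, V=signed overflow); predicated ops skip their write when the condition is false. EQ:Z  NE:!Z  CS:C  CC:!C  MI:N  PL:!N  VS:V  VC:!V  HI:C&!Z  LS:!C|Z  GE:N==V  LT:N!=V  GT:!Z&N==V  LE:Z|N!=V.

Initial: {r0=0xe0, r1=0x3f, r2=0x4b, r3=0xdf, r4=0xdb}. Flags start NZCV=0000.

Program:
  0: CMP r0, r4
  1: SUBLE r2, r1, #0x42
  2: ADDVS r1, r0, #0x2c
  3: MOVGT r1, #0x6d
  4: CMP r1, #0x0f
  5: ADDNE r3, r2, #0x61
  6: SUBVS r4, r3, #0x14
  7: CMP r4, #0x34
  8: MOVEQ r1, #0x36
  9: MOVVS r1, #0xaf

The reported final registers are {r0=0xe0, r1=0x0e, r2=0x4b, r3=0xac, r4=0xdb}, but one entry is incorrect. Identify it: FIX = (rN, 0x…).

FIX = (r1, 0x6d)

0: ✓ CMP  NZCV=0010
1: · SUBLE
2: · ADDVS
3: ✓ MOVGT  r1←0x6d
4: ✓ CMP  NZCV=0010
5: ✓ ADDNE  r3←0xac
6: · SUBVS
7: ✓ CMP  NZCV=1010
8: · MOVEQ
9: · MOVVS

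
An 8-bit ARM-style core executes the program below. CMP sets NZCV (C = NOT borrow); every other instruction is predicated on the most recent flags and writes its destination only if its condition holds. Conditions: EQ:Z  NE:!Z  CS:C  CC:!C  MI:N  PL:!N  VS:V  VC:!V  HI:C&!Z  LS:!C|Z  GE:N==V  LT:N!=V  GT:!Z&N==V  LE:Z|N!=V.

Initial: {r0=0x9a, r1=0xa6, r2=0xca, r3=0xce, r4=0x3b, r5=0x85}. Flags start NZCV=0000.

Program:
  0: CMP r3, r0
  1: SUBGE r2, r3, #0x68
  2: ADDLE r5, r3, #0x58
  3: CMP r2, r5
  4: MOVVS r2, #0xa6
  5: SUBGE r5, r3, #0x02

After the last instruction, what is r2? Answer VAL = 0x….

0: ✓ CMP  NZCV=0010
1: ✓ SUBGE  r2←0x66
2: · ADDLE
3: ✓ CMP  NZCV=1001
4: ✓ MOVVS  r2←0xa6
5: ✓ SUBGE  r5←0xcc

VAL = 0xa6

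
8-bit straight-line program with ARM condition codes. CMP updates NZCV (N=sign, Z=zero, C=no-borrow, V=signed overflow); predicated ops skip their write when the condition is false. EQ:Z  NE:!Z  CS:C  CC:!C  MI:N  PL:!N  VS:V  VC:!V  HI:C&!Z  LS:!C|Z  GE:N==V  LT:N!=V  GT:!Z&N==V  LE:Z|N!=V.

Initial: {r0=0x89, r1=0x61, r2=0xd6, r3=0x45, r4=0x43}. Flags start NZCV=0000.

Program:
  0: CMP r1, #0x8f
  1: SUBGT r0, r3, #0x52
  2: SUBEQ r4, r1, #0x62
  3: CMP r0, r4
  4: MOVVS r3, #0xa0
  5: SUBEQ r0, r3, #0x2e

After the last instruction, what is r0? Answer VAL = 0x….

0: ✓ CMP  NZCV=1001
1: ✓ SUBGT  r0←0xf3
2: · SUBEQ
3: ✓ CMP  NZCV=1010
4: · MOVVS
5: · SUBEQ

VAL = 0xf3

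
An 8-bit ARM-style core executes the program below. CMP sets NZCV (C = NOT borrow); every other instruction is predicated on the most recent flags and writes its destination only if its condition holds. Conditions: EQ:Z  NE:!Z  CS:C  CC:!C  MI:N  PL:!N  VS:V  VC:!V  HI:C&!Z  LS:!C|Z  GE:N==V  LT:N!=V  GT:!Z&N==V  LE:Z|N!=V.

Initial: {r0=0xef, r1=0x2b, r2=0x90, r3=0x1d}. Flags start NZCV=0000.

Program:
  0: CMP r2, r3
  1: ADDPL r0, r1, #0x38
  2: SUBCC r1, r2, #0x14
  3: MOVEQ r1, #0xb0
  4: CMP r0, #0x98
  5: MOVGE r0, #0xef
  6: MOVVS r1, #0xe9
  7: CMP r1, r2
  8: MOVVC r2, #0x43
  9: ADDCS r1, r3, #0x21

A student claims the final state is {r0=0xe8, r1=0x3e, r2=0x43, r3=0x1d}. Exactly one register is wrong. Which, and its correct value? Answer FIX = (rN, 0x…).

0: ✓ CMP  NZCV=0011
1: ✓ ADDPL  r0←0x63
2: · SUBCC
3: · MOVEQ
4: ✓ CMP  NZCV=1001
5: ✓ MOVGE  r0←0xef
6: ✓ MOVVS  r1←0xe9
7: ✓ CMP  NZCV=0010
8: ✓ MOVVC  r2←0x43
9: ✓ ADDCS  r1←0x3e

FIX = (r0, 0xef)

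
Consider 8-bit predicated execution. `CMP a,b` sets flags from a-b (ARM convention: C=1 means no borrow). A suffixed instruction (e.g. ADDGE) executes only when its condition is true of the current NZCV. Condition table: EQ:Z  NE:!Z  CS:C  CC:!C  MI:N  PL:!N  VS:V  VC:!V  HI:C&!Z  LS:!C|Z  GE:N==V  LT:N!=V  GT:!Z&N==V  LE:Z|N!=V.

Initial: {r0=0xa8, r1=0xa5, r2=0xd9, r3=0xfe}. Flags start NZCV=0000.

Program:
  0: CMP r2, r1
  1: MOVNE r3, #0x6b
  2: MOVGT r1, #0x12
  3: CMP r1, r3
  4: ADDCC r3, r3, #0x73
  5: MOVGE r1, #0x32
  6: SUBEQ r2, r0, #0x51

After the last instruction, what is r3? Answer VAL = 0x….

VAL = 0xde

[0] flags=0010 → (cmp)
[1] flags=0010 NE?T → r3=0x6b
[2] flags=0010 GT?T → r1=0x12
[3] flags=1000 → (cmp)
[4] flags=1000 CC?T → r3=0xde
[5] flags=1000 GE?F → skip
[6] flags=1000 EQ?F → skip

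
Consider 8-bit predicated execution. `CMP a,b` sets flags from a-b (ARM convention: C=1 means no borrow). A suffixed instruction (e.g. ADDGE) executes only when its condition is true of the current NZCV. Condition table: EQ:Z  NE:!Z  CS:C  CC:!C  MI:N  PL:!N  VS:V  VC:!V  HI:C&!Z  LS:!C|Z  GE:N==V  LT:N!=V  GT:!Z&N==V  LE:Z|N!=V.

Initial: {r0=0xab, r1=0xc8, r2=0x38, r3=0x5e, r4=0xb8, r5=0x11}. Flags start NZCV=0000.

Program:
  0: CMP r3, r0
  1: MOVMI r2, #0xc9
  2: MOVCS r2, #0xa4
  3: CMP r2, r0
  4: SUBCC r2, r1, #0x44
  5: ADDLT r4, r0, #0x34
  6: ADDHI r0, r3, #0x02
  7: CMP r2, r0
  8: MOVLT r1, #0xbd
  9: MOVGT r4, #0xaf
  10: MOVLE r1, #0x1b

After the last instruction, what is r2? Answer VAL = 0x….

0: ✓ CMP  NZCV=1001
1: ✓ MOVMI  r2←0xc9
2: · MOVCS
3: ✓ CMP  NZCV=0010
4: · SUBCC
5: · ADDLT
6: ✓ ADDHI  r0←0x60
7: ✓ CMP  NZCV=0011
8: ✓ MOVLT  r1←0xbd
9: · MOVGT
10: ✓ MOVLE  r1←0x1b

VAL = 0xc9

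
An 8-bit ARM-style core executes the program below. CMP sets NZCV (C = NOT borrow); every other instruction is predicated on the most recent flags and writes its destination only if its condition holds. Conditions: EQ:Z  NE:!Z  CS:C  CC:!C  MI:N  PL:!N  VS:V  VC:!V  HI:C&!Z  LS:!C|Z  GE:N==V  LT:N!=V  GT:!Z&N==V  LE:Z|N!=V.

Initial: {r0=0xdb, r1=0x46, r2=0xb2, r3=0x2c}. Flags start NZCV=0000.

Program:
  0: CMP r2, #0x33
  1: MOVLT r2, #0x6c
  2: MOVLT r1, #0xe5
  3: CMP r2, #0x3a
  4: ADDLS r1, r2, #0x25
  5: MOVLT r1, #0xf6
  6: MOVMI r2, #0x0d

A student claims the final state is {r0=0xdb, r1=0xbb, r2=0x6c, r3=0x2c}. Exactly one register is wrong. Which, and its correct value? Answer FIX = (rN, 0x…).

[0] flags=0011 → (cmp)
[1] flags=0011 LT?T → r2=0x6c
[2] flags=0011 LT?T → r1=0xe5
[3] flags=0010 → (cmp)
[4] flags=0010 LS?F → skip
[5] flags=0010 LT?F → skip
[6] flags=0010 MI?F → skip

FIX = (r1, 0xe5)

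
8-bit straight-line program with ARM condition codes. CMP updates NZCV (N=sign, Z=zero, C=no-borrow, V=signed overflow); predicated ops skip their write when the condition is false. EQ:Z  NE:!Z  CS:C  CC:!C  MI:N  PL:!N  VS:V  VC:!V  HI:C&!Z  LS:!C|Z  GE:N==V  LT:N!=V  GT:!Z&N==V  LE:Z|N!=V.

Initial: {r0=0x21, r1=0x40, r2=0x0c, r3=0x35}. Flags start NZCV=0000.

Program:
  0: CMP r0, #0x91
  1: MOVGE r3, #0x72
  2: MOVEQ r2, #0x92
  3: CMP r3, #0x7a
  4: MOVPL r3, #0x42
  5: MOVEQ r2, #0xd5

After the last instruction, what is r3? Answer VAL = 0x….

VAL = 0x72

[0] flags=1001 → (cmp)
[1] flags=1001 GE?T → r3=0x72
[2] flags=1001 EQ?F → skip
[3] flags=1000 → (cmp)
[4] flags=1000 PL?F → skip
[5] flags=1000 EQ?F → skip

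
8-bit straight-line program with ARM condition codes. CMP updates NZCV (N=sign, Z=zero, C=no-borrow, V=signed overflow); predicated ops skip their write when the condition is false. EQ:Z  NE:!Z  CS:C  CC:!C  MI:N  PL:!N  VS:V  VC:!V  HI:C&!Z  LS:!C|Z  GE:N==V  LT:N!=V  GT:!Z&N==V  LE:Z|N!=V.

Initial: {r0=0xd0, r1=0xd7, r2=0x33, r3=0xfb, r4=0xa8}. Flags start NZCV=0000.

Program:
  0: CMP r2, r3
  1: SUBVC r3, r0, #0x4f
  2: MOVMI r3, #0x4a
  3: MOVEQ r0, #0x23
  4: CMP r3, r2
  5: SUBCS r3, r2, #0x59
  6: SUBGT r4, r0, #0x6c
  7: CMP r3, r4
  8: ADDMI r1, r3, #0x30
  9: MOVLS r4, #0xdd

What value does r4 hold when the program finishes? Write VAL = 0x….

0: ✓ CMP  NZCV=0000
1: ✓ SUBVC  r3←0x81
2: · MOVMI
3: · MOVEQ
4: ✓ CMP  NZCV=0011
5: ✓ SUBCS  r3←0xda
6: · SUBGT
7: ✓ CMP  NZCV=0010
8: · ADDMI
9: · MOVLS

VAL = 0xa8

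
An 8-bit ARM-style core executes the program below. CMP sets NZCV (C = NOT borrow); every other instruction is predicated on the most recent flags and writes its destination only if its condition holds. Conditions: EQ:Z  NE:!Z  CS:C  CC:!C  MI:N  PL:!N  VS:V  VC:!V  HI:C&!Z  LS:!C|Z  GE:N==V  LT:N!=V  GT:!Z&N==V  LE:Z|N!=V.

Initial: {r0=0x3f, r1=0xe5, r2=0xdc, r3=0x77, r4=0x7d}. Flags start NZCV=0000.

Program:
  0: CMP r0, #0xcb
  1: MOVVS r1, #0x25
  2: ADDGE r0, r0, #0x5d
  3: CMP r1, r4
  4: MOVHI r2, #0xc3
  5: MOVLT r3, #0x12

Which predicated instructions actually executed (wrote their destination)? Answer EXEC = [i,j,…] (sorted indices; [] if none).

EXEC = [2,4,5]

0: ✓ CMP  NZCV=0000
1: · MOVVS
2: ✓ ADDGE  r0←0x9c
3: ✓ CMP  NZCV=0011
4: ✓ MOVHI  r2←0xc3
5: ✓ MOVLT  r3←0x12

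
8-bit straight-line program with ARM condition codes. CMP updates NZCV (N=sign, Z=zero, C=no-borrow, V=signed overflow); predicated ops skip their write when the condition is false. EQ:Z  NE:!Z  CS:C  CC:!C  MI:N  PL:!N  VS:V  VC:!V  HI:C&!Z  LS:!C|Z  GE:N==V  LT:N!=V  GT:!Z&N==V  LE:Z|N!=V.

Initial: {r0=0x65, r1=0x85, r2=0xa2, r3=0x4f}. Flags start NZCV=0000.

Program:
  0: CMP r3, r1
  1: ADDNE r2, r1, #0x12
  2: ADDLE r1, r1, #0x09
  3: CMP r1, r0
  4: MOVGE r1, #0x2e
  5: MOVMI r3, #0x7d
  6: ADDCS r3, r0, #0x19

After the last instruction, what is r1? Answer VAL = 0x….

VAL = 0x85

0: ✓ CMP  NZCV=1001
1: ✓ ADDNE  r2←0x97
2: · ADDLE
3: ✓ CMP  NZCV=0011
4: · MOVGE
5: · MOVMI
6: ✓ ADDCS  r3←0x7e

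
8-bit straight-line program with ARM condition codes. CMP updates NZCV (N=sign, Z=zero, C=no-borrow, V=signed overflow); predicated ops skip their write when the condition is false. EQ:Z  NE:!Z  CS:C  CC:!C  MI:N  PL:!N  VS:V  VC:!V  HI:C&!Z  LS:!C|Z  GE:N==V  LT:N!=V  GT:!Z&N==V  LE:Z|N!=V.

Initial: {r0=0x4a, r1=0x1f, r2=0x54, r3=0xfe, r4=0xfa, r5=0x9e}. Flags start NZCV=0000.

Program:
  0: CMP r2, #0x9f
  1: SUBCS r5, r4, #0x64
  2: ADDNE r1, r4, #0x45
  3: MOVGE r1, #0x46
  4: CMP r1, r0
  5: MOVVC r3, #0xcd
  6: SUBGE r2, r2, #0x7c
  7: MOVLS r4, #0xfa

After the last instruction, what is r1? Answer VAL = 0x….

VAL = 0x46

0: ✓ CMP  NZCV=1001
1: · SUBCS
2: ✓ ADDNE  r1←0x3f
3: ✓ MOVGE  r1←0x46
4: ✓ CMP  NZCV=1000
5: ✓ MOVVC  r3←0xcd
6: · SUBGE
7: ✓ MOVLS  r4←0xfa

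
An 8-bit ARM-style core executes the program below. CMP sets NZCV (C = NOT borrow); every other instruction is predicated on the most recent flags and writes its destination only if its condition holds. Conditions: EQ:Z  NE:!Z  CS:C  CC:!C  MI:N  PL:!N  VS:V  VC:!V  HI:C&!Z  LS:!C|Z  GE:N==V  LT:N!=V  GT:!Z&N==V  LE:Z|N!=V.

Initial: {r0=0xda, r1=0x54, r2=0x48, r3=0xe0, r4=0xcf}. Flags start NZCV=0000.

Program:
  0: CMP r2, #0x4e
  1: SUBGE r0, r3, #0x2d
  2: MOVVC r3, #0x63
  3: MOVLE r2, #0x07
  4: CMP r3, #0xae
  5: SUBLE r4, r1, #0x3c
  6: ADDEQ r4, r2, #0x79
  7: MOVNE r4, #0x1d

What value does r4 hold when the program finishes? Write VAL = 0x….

0: ✓ CMP  NZCV=1000
1: · SUBGE
2: ✓ MOVVC  r3←0x63
3: ✓ MOVLE  r2←0x07
4: ✓ CMP  NZCV=1001
5: · SUBLE
6: · ADDEQ
7: ✓ MOVNE  r4←0x1d

VAL = 0x1d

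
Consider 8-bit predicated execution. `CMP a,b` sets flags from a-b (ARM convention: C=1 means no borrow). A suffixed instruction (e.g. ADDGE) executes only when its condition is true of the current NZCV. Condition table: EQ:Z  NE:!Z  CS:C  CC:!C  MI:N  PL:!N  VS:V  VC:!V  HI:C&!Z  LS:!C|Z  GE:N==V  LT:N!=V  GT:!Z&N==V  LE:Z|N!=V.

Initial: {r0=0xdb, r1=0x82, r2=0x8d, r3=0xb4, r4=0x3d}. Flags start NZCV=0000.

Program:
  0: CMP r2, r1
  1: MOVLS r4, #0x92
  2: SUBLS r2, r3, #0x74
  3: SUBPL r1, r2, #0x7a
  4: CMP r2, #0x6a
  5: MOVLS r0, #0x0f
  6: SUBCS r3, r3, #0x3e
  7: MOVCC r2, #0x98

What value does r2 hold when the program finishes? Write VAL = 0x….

VAL = 0x8d

[0] flags=0010 → (cmp)
[1] flags=0010 LS?F → skip
[2] flags=0010 LS?F → skip
[3] flags=0010 PL?T → r1=0x13
[4] flags=0011 → (cmp)
[5] flags=0011 LS?F → skip
[6] flags=0011 CS?T → r3=0x76
[7] flags=0011 CC?F → skip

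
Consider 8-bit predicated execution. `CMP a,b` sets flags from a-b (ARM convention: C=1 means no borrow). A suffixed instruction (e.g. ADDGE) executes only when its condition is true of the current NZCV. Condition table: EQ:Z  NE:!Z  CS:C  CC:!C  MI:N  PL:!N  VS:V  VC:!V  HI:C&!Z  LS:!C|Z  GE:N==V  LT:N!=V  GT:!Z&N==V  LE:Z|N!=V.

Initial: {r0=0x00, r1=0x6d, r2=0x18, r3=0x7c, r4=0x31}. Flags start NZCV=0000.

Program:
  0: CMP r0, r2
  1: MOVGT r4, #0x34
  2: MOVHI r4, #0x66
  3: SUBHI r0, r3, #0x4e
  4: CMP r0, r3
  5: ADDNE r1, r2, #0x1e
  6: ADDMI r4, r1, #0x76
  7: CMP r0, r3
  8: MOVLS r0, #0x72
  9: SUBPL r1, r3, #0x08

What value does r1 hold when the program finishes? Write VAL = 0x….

[0] flags=1000 → (cmp)
[1] flags=1000 GT?F → skip
[2] flags=1000 HI?F → skip
[3] flags=1000 HI?F → skip
[4] flags=1000 → (cmp)
[5] flags=1000 NE?T → r1=0x36
[6] flags=1000 MI?T → r4=0xac
[7] flags=1000 → (cmp)
[8] flags=1000 LS?T → r0=0x72
[9] flags=1000 PL?F → skip

VAL = 0x36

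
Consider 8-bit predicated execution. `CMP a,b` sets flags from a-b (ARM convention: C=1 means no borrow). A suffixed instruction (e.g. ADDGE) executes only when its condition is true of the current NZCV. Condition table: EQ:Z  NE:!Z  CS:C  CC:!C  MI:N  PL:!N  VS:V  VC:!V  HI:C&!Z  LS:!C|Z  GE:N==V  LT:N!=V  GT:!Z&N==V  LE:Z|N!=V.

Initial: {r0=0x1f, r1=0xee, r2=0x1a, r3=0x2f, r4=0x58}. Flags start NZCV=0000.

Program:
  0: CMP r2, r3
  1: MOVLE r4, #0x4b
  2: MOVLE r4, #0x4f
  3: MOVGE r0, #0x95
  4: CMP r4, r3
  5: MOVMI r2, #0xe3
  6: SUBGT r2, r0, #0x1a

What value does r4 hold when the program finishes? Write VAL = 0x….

VAL = 0x4f

0: ✓ CMP  NZCV=1000
1: ✓ MOVLE  r4←0x4b
2: ✓ MOVLE  r4←0x4f
3: · MOVGE
4: ✓ CMP  NZCV=0010
5: · MOVMI
6: ✓ SUBGT  r2←0x05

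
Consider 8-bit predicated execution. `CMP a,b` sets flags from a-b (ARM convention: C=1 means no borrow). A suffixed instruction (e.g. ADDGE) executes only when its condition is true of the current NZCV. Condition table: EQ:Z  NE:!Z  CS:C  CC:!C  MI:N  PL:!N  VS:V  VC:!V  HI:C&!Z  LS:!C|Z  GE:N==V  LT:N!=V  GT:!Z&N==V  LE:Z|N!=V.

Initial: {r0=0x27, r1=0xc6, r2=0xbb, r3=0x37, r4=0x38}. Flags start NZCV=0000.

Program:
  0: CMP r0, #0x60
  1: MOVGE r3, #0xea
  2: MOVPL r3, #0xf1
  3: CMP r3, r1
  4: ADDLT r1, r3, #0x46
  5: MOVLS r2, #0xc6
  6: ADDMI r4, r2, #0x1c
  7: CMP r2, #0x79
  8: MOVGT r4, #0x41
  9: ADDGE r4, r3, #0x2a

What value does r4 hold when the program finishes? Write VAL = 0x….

VAL = 0x38

[0] flags=1000 → (cmp)
[1] flags=1000 GE?F → skip
[2] flags=1000 PL?F → skip
[3] flags=0000 → (cmp)
[4] flags=0000 LT?F → skip
[5] flags=0000 LS?T → r2=0xc6
[6] flags=0000 MI?F → skip
[7] flags=0011 → (cmp)
[8] flags=0011 GT?F → skip
[9] flags=0011 GE?F → skip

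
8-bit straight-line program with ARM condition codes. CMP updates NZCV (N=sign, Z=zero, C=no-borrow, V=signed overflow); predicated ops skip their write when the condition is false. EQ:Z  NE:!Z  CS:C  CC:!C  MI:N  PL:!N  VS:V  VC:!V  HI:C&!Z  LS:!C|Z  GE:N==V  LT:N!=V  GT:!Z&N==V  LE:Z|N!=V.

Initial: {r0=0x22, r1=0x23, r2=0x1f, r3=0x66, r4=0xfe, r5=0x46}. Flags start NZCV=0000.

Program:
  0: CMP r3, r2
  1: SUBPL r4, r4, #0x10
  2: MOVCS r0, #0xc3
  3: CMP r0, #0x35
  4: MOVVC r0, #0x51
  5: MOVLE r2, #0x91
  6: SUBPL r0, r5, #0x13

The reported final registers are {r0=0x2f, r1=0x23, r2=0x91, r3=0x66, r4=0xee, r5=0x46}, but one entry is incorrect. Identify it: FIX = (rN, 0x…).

[0] flags=0010 → (cmp)
[1] flags=0010 PL?T → r4=0xee
[2] flags=0010 CS?T → r0=0xc3
[3] flags=1010 → (cmp)
[4] flags=1010 VC?T → r0=0x51
[5] flags=1010 LE?T → r2=0x91
[6] flags=1010 PL?F → skip

FIX = (r0, 0x51)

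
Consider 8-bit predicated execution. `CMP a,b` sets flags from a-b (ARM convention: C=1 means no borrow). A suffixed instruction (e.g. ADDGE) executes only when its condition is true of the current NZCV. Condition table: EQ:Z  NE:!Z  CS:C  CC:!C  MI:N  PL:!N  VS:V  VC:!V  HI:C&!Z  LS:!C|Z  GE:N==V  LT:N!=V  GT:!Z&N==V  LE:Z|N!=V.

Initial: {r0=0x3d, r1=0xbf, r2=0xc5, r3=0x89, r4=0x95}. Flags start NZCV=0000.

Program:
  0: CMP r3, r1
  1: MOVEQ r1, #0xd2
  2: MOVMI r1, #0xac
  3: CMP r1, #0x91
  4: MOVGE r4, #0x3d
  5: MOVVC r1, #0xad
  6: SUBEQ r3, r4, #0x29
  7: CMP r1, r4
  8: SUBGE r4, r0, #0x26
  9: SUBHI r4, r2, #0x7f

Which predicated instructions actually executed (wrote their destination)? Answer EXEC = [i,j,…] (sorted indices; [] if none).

0: ✓ CMP  NZCV=1000
1: · MOVEQ
2: ✓ MOVMI  r1←0xac
3: ✓ CMP  NZCV=0010
4: ✓ MOVGE  r4←0x3d
5: ✓ MOVVC  r1←0xad
6: · SUBEQ
7: ✓ CMP  NZCV=0011
8: · SUBGE
9: ✓ SUBHI  r4←0x46

EXEC = [2,4,5,9]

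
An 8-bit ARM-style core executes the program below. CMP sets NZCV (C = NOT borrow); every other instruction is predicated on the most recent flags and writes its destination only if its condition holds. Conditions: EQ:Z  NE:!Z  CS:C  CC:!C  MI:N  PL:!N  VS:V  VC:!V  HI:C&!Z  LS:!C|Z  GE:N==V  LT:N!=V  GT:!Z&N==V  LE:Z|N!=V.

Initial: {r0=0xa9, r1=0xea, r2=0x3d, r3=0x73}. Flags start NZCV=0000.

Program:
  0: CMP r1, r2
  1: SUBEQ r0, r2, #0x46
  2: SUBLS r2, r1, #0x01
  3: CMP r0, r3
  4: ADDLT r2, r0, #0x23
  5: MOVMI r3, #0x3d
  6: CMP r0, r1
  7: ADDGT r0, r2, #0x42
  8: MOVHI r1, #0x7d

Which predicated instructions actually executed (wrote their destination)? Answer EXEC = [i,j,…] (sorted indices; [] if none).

EXEC = [4]

[0] flags=1010 → (cmp)
[1] flags=1010 EQ?F → skip
[2] flags=1010 LS?F → skip
[3] flags=0011 → (cmp)
[4] flags=0011 LT?T → r2=0xcc
[5] flags=0011 MI?F → skip
[6] flags=1000 → (cmp)
[7] flags=1000 GT?F → skip
[8] flags=1000 HI?F → skip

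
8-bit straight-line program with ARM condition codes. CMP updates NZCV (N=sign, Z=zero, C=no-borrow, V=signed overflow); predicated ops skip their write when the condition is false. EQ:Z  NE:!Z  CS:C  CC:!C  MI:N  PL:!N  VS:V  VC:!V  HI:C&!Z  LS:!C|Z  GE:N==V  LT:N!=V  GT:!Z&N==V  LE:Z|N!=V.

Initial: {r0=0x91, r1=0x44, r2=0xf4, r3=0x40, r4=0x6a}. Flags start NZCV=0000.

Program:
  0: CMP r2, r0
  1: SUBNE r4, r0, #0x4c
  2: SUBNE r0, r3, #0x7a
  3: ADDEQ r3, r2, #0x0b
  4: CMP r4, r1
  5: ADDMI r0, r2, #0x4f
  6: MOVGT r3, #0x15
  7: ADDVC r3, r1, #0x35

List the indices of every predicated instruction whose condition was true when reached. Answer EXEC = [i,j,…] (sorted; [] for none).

0: ✓ CMP  NZCV=0010
1: ✓ SUBNE  r4←0x45
2: ✓ SUBNE  r0←0xc6
3: · ADDEQ
4: ✓ CMP  NZCV=0010
5: · ADDMI
6: ✓ MOVGT  r3←0x15
7: ✓ ADDVC  r3←0x79

EXEC = [1,2,6,7]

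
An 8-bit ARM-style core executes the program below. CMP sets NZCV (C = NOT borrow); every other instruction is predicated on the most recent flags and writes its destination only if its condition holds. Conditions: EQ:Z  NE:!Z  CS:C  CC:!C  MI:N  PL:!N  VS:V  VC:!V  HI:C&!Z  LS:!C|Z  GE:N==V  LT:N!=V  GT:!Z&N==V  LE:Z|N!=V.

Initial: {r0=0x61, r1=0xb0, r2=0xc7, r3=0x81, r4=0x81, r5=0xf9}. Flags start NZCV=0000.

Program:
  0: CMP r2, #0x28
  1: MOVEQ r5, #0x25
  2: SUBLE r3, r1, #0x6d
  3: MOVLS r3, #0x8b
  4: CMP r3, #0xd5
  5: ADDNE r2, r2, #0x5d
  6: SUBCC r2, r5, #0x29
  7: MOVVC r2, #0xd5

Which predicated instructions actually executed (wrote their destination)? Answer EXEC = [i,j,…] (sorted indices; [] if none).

EXEC = [2,5,6,7]

0: ✓ CMP  NZCV=1010
1: · MOVEQ
2: ✓ SUBLE  r3←0x43
3: · MOVLS
4: ✓ CMP  NZCV=0000
5: ✓ ADDNE  r2←0x24
6: ✓ SUBCC  r2←0xd0
7: ✓ MOVVC  r2←0xd5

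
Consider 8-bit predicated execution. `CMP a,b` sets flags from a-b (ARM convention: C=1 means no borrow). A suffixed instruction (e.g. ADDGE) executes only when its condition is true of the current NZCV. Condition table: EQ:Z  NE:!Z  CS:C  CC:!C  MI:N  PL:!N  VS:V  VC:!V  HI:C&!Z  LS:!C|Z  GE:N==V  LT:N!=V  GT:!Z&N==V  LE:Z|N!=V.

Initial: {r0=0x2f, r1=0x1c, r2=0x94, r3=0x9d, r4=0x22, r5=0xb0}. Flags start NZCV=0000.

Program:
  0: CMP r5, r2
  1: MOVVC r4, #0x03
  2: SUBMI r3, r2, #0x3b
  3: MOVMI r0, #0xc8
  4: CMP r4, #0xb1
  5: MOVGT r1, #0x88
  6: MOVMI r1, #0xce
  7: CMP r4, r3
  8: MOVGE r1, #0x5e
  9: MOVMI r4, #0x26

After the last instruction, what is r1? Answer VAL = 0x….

VAL = 0x5e

0: ✓ CMP  NZCV=0010
1: ✓ MOVVC  r4←0x03
2: · SUBMI
3: · MOVMI
4: ✓ CMP  NZCV=0000
5: ✓ MOVGT  r1←0x88
6: · MOVMI
7: ✓ CMP  NZCV=0000
8: ✓ MOVGE  r1←0x5e
9: · MOVMI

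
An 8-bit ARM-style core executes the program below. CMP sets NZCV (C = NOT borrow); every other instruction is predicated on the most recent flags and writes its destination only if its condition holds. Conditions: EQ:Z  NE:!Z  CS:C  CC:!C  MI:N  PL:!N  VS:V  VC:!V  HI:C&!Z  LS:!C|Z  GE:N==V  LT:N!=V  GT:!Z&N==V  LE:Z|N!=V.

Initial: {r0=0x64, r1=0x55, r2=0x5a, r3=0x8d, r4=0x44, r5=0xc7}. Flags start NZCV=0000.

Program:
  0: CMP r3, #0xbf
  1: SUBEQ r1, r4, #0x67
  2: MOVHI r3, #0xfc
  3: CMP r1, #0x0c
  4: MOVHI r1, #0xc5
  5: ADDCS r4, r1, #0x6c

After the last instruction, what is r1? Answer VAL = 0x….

VAL = 0xc5

[0] flags=1000 → (cmp)
[1] flags=1000 EQ?F → skip
[2] flags=1000 HI?F → skip
[3] flags=0010 → (cmp)
[4] flags=0010 HI?T → r1=0xc5
[5] flags=0010 CS?T → r4=0x31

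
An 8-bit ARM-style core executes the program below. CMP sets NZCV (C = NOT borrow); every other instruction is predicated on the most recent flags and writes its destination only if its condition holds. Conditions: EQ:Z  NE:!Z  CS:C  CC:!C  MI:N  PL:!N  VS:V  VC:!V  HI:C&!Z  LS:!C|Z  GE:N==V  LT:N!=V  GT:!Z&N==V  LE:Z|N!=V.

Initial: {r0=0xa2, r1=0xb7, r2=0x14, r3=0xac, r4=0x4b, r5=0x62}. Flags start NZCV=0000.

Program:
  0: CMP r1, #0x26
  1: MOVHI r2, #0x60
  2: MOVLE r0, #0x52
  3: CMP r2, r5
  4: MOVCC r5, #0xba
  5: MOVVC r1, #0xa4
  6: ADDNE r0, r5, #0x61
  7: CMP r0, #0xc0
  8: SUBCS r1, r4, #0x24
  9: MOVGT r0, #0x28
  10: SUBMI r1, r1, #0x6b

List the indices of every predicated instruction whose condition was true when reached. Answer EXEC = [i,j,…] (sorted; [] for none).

[0] flags=1010 → (cmp)
[1] flags=1010 HI?T → r2=0x60
[2] flags=1010 LE?T → r0=0x52
[3] flags=1000 → (cmp)
[4] flags=1000 CC?T → r5=0xba
[5] flags=1000 VC?T → r1=0xa4
[6] flags=1000 NE?T → r0=0x1b
[7] flags=0000 → (cmp)
[8] flags=0000 CS?F → skip
[9] flags=0000 GT?T → r0=0x28
[10] flags=0000 MI?F → skip

EXEC = [1,2,4,5,6,9]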